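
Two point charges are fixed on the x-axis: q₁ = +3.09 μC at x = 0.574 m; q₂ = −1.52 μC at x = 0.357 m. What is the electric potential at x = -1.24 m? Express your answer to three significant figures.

6760 V

Electric potential is a scalar, so the contributions from each charge add algebraically: V = Σ kqᵢ/rᵢ.
Distances from the field point to each charge: r₁ = 1.81 m, r₂ = 1.60 m.
V = k[(3.09×10⁻⁶)/(1.81) + (-1.52×10⁻⁶)/(1.60)] = 6760 V.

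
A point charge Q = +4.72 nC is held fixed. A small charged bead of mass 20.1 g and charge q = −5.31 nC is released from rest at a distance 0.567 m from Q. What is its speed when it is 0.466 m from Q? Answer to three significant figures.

Only the electrostatic force acts, so mechanical energy is conserved: ½mv² = U₁ − U₂ = kQq(1/r₁ − 1/r₂).
U₁ − U₂ = (8.99×10⁹ N·m²/C²)(4.72×10⁻⁹ C)(-5.31×10⁻⁹ C)(1/0.567 − 1/0.466) = 8.61×10⁻⁸ J.
v = √(2·8.61×10⁻⁸/0.0201) = 2.93×10⁻³ m/s.

2.93×10⁻³ m/s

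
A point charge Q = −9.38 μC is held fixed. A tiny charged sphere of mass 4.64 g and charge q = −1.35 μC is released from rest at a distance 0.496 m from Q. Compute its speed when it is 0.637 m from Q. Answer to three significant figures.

4.68 m/s

Only the electrostatic force acts, so mechanical energy is conserved: ½mv² = U₁ − U₂ = kQq(1/r₁ − 1/r₂).
U₁ − U₂ = (8.99×10⁹ N·m²/C²)(-9.38×10⁻⁶ C)(-1.35×10⁻⁶ C)(1/0.496 − 1/0.637) = 0.0508 J.
v = √(2·0.0508/4.64×10⁻³) = 4.68 m/s.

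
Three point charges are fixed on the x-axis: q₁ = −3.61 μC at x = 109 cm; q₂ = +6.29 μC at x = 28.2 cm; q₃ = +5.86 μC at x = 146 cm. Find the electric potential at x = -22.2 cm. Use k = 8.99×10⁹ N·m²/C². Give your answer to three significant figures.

The total potential is the scalar sum of each charge's contribution, V = Σ kqᵢ/rᵢ.
Distances from the field point to each charge: r₁ = 1.31 m, r₂ = 0.504 m, r₃ = 1.68 m.
V = k[(-3.61×10⁻⁶)/(1.31) + (6.29×10⁻⁶)/(0.504) + (5.86×10⁻⁶)/(1.68)] = 1.19×10⁵ V.

1.19×10⁵ V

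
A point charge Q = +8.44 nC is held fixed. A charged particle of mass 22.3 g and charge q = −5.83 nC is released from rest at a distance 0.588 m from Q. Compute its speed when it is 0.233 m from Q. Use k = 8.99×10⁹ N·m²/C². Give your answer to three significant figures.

0.0101 m/s

Only the electrostatic force acts, so mechanical energy is conserved: ½mv² = U₁ − U₂ = kQq(1/r₁ − 1/r₂).
U₁ − U₂ = (8.99×10⁹ N·m²/C²)(8.44×10⁻⁹ C)(-5.83×10⁻⁹ C)(1/0.588 − 1/0.233) = 1.15×10⁻⁶ J.
v = √(2·1.15×10⁻⁶/0.0223) = 0.0101 m/s.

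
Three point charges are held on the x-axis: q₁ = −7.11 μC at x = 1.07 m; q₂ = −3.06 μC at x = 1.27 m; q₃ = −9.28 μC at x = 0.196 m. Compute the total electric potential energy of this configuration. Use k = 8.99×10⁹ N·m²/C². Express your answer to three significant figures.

1.89 J

The work to assemble the configuration equals its total potential energy, U = Σ kqᵢqⱼ/rᵢⱼ over all pairs.
Pair separations: r₁₂ = 0.200 m, r₁₃ = 0.874 m, r₂₃ = 1.07 m.
U = (0.978) + (0.679) + (0.238) = 1.89 J.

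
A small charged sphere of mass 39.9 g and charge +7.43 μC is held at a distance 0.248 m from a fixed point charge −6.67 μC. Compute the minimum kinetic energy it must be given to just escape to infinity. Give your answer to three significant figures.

To just escape, total mechanical energy must reach zero at infinity: ½mv²_min + U = 0, so ½mv²_min = −U = |kQq|/r.
|U| = |kQq|/r = (8.99×10⁹ N·m²/C²)(6.67×10⁻⁶)(7.43×10⁻⁶)/(0.248) = 1.80 J.

1.80 J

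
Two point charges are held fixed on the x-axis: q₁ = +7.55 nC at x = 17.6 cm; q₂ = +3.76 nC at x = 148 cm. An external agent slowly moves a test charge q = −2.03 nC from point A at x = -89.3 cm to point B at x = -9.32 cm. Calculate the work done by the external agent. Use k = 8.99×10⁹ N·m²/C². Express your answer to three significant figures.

-3.98×10⁻⁷ J

For quasistatic motion the external work equals the change in potential energy: W_ext = qΔV = q(V_B − V_A).
At A: distances to the source charges are 1.07 m, 2.37 m; V_A = Σ kqᵢ/rᵢ = 77.7 V.
At B: distances to the source charges are 0.269 m, 1.57 m; V_B = Σ kqᵢ/rᵢ = 274 V.
ΔV = V_B − V_A = 196 V.
W_ext = qΔV = (-2.03×10⁻⁹ C)(196 V) = -3.98×10⁻⁷ J.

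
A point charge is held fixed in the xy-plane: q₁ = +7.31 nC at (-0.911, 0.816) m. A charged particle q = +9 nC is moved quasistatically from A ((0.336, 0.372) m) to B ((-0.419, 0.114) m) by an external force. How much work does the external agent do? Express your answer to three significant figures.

For quasistatic motion the external work equals the change in potential energy: W_ext = qΔV = q(V_B − V_A).
At A: distance to the source charge is 1.32 m; V_A = kq₁/r = 49.6 V.
At B: distance to the source charge is 0.857 m; V_B = kq₁/r = 76.7 V.
ΔV = V_B − V_A = 27.0 V.
W_ext = qΔV = (9.00×10⁻⁹ C)(27.0 V) = 2.43×10⁻⁷ J.

2.43×10⁻⁷ J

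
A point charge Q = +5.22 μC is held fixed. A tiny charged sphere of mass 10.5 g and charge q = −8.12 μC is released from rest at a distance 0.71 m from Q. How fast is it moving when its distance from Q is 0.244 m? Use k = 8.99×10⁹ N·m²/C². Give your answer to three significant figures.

14.0 m/s

Only the electrostatic force acts, so mechanical energy is conserved: ½mv² = U₁ − U₂ = kQq(1/r₁ − 1/r₂).
U₁ − U₂ = (8.99×10⁹ N·m²/C²)(5.22×10⁻⁶ C)(-8.12×10⁻⁶ C)(1/0.710 − 1/0.244) = 1.03 J.
v = √(2·1.03/0.0105) = 14.0 m/s.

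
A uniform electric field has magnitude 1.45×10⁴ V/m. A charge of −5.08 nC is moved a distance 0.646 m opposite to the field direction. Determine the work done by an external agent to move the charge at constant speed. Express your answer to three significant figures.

-4.76×10⁻⁵ J

The potential change for a displacement 0.646 m opposite to the field direction is ΔV = +Ed = 9370 V.
W_ext = qΔV = -4.76×10⁻⁵ J.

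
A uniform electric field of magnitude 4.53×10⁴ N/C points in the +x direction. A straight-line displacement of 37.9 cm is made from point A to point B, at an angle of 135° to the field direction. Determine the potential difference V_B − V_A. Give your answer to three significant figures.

1.21×10⁴ V

Only the component of displacement along E changes the potential: ΔV = −E·d·cosθ.
ΔV = −(4.53×10⁴ V/m)(0.379 m)cos135° = 1.21×10⁴ V.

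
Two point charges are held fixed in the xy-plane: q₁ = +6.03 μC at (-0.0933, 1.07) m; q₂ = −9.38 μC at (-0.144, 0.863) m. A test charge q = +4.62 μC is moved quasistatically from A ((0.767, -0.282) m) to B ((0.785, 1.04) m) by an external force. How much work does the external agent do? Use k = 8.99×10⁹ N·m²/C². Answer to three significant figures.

-0.0170 J

For quasistatic motion the external work equals the change in potential energy: W_ext = qΔV = q(V_B − V_A).
At A: distances to the source charges are 1.60 m, 1.46 m; V_A = Σ kqᵢ/rᵢ = -2.38×10⁴ V.
At B: distances to the source charges are 0.879 m, 0.946 m; V_B = Σ kqᵢ/rᵢ = -2.75×10⁴ V.
ΔV = V_B − V_A = -3680 V.
W_ext = qΔV = (4.62×10⁻⁶ C)(-3680 V) = -0.0170 J.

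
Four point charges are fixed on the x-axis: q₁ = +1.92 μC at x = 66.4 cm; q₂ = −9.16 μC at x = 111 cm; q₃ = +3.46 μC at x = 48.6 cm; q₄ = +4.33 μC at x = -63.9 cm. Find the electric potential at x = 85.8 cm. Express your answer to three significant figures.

-1.28×10⁵ V

Electric potential is a scalar, so the contributions from each charge add algebraically: V = Σ kqᵢ/rᵢ.
Distances from the field point to each charge: r₁ = 0.194 m, r₂ = 0.252 m, r₃ = 0.372 m, r₄ = 1.50 m.
V = k[(1.92×10⁻⁶)/(0.194) + (-9.16×10⁻⁶)/(0.252) + (3.46×10⁻⁶)/(0.372) + (4.33×10⁻⁶)/(1.50)] = -1.28×10⁵ V.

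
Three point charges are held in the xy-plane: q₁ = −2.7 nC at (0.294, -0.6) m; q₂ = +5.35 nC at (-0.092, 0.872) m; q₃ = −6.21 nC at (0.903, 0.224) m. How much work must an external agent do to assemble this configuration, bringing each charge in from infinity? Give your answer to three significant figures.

The assembly work is the sum of pairwise potential energies, U = Σ_{i<j} kqᵢqⱼ/rᵢⱼ.
Pair separations: r₁₂ = 1.52 m, r₁₃ = 1.02 m, r₂₃ = 1.19 m.
U = (-8.53×10⁻⁸) + (1.47×10⁻⁷) + (-2.52×10⁻⁷) = -1.90×10⁻⁷ J.

-1.90×10⁻⁷ J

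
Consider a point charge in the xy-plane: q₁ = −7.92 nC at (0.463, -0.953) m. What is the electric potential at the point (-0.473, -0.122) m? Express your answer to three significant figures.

-56.9 V

The total potential is the scalar sum of each charge's contribution, V = Σ kqᵢ/rᵢ.
Distances from the field point to each charge: r₁ = 1.25 m.
V = k[(-7.92×10⁻⁹)/(1.25)] = -56.9 V.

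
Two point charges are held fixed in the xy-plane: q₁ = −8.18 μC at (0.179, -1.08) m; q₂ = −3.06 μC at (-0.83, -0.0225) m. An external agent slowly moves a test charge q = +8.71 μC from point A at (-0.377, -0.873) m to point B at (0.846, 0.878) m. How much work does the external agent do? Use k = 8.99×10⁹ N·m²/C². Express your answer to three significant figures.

0.893 J

For quasistatic motion the external work equals the change in potential energy: W_ext = qΔV = q(V_B − V_A).
At A: distances to the source charges are 0.593 m, 0.964 m; V_A = Σ kqᵢ/rᵢ = -1.52×10⁵ V.
At B: distances to the source charges are 2.07 m, 1.90 m; V_B = Σ kqᵢ/rᵢ = -5.00×10⁴ V.
ΔV = V_B − V_A = 1.02×10⁵ V.
W_ext = qΔV = (8.71×10⁻⁶ C)(1.02×10⁵ V) = 0.893 J.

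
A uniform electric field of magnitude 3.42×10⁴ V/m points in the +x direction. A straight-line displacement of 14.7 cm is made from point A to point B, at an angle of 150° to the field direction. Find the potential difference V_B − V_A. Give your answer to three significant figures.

4350 V

Only the component of displacement along E changes the potential: ΔV = −E·d·cosθ.
ΔV = −(3.42×10⁴ V/m)(0.147 m)cos150° = 4350 V.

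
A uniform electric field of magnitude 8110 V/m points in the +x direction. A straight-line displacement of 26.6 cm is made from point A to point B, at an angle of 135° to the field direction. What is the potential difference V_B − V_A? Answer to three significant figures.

Only the component of displacement along E changes the potential: ΔV = −E·d·cosθ.
ΔV = −(8110 V/m)(0.266 m)cos135° = 1530 V.

1530 V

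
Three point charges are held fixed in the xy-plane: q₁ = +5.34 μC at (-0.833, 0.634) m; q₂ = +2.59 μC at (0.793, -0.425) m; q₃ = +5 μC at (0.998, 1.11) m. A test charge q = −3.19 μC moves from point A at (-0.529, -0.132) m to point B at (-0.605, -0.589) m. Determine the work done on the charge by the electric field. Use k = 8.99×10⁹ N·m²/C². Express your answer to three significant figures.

-0.0763 J

The work done by the electric force is W_field = −ΔU = −q(V_B − V_A) = q(V_A − V_B).
At A: distances to the source charges are 0.824 m, 1.35 m, 1.97 m; V_A = Σ kqᵢ/rᵢ = 9.83×10⁴ V.
At B: distances to the source charges are 1.24 m, 1.41 m, 2.34 m; V_B = Σ kqᵢ/rᵢ = 7.44×10⁴ V.
ΔV = V_B − V_A = -2.39×10⁴ V.
W_field = −qΔV = −(-3.19×10⁻⁶ C)(-2.39×10⁴ V) = -0.0763 J.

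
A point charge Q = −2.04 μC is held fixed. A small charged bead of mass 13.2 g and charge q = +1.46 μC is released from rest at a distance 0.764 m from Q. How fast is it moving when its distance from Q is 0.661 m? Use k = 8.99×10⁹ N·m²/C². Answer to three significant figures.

Only the electrostatic force acts, so mechanical energy is conserved: ½mv² = U₁ − U₂ = kQq(1/r₁ − 1/r₂).
U₁ − U₂ = (8.99×10⁹ N·m²/C²)(-2.04×10⁻⁶ C)(1.46×10⁻⁶ C)(1/0.764 − 1/0.661) = 5.46×10⁻³ J.
v = √(2·5.46×10⁻³/0.0132) = 0.910 m/s.

0.910 m/s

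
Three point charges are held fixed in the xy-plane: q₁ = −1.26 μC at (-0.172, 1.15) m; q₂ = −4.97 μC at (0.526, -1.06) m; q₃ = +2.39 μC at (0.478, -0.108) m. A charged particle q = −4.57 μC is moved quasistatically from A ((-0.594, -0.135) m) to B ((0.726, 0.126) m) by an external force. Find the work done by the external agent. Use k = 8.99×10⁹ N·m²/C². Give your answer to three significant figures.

-0.167 J

For quasistatic motion the external work equals the change in potential energy: W_ext = qΔV = q(V_B − V_A).
At A: distances to the source charges are 1.35 m, 1.45 m, 1.07 m; V_A = Σ kqᵢ/rᵢ = -1.91×10⁴ V.
At B: distances to the source charges are 1.36 m, 1.20 m, 0.341 m; V_B = Σ kqᵢ/rᵢ = 1.75×10⁴ V.
ΔV = V_B − V_A = 3.66×10⁴ V.
W_ext = qΔV = (-4.57×10⁻⁶ C)(3.66×10⁴ V) = -0.167 J.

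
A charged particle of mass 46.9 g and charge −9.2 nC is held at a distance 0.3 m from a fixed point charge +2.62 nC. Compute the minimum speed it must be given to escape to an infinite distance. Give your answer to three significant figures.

To just escape, total mechanical energy must reach zero at infinity: ½mv²_min + U = 0, so ½mv²_min = −U = |kQq|/r.
|U| = |kQq|/r = (8.99×10⁹ N·m²/C²)(2.62×10⁻⁹)(9.20×10⁻⁹)/(0.300) = 7.22×10⁻⁷ J.
v_min = √(2|U|/m) = √(2·7.22×10⁻⁷/0.0469) = 5.55×10⁻³ m/s.

5.55×10⁻³ m/s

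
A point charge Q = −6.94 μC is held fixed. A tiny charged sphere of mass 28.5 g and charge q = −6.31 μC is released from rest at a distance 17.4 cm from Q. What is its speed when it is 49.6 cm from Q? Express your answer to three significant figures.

Only the electrostatic force acts, so mechanical energy is conserved: ½mv² = U₁ − U₂ = kQq(1/r₁ − 1/r₂).
U₁ − U₂ = (8.99×10⁹ N·m²/C²)(-6.94×10⁻⁶ C)(-6.31×10⁻⁶ C)(1/0.174 − 1/0.496) = 1.47 J.
v = √(2·1.47/0.0285) = 10.2 m/s.

10.2 m/s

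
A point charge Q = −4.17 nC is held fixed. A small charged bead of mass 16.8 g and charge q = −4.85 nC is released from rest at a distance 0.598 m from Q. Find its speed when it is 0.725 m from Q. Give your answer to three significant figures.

Only the electrostatic force acts, so mechanical energy is conserved: ½mv² = U₁ − U₂ = kQq(1/r₁ − 1/r₂).
U₁ − U₂ = (8.99×10⁹ N·m²/C²)(-4.17×10⁻⁹ C)(-4.85×10⁻⁹ C)(1/0.598 − 1/0.725) = 5.33×10⁻⁸ J.
v = √(2·5.33×10⁻⁸/0.0168) = 2.52×10⁻³ m/s.

2.52×10⁻³ m/s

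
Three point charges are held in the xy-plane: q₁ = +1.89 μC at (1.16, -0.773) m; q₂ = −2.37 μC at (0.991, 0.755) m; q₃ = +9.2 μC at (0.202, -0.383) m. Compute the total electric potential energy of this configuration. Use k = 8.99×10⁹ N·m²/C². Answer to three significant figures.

The assembly work is the sum of pairwise potential energies, U = Σ_{i<j} kqᵢqⱼ/rᵢⱼ.
Pair separations: r₁₂ = 1.54 m, r₁₃ = 1.03 m, r₂₃ = 1.38 m.
U = (-0.0262) + (0.151) + (-0.142) = -0.0166 J.

-0.0166 J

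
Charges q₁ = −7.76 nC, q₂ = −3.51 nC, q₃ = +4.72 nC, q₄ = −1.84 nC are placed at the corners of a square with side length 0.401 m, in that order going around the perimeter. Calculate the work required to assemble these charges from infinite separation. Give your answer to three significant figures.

The work to assemble the configuration equals its total potential energy, U = Σ kqᵢqⱼ/rᵢⱼ over all pairs.
The four side pairs have separation 0.401 m and the two diagonal pairs 0.567 m.
Summing all 6 pair terms gives U = -1.14×10⁻⁷ J.

-1.14×10⁻⁷ J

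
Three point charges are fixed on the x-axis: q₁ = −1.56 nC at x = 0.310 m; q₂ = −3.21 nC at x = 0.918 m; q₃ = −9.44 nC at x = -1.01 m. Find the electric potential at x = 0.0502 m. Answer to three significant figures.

-167 V

Electric potential is a scalar, so the contributions from each charge add algebraically: V = Σ kqᵢ/rᵢ.
Distances from the field point to each charge: r₁ = 0.260 m, r₂ = 0.868 m, r₃ = 1.06 m.
V = k[(-1.56×10⁻⁹)/(0.260) + (-3.21×10⁻⁹)/(0.868) + (-9.44×10⁻⁹)/(1.06)] = -167 V.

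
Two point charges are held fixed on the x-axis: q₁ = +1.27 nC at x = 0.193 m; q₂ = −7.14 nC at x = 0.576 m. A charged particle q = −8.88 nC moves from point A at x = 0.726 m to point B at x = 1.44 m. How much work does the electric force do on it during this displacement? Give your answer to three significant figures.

The work done by the electric force is W_field = −ΔU = −q(V_B − V_A) = q(V_A − V_B).
At A: distances to the source charges are 0.533 m, 0.150 m; V_A = Σ kqᵢ/rᵢ = -407 V.
At B: distances to the source charges are 1.25 m, 0.864 m; V_B = Σ kqᵢ/rᵢ = -65.1 V.
ΔV = V_B − V_A = 341 V.
W_field = −qΔV = −(-8.88×10⁻⁹ C)(341 V) = 3.03×10⁻⁶ J.

3.03×10⁻⁶ J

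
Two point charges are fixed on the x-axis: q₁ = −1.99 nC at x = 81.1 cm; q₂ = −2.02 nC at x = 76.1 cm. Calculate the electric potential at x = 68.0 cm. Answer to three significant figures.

Electric potential is a scalar, so the contributions from each charge add algebraically: V = Σ kqᵢ/rᵢ.
Distances from the field point to each charge: r₁ = 0.131 m, r₂ = 0.0810 m.
V = k[(-1.99×10⁻⁹)/(0.131) + (-2.02×10⁻⁹)/(0.0810)] = -361 V.

-361 V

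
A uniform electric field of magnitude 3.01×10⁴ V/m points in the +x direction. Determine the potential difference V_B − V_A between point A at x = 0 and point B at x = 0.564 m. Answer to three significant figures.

-1.70×10⁴ V

In a uniform field, potential decreases in the direction of E: V_B − V_A = −E·Δx.
V_B − V_A = −(3.01×10⁴ V/m)(0.564 m) = -1.70×10⁴ V.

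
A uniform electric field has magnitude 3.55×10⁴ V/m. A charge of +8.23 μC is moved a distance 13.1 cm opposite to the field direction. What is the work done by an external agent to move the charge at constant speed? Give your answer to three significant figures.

The potential change for a displacement 13.1 cm opposite to the field direction is ΔV = +Ed = 4650 V.
W_ext = qΔV = 0.0383 J.

0.0383 J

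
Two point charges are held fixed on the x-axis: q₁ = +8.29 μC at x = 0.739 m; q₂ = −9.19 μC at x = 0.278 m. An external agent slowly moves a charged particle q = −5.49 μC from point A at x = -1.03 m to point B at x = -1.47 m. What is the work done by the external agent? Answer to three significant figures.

-0.0412 J

For quasistatic motion the external work equals the change in potential energy: W_ext = qΔV = q(V_B − V_A).
At A: distances to the source charges are 1.77 m, 1.31 m; V_A = Σ kqᵢ/rᵢ = -2.10×10⁴ V.
At B: distances to the source charges are 2.21 m, 1.75 m; V_B = Σ kqᵢ/rᵢ = -1.35×10⁴ V.
ΔV = V_B − V_A = 7510 V.
W_ext = qΔV = (-5.49×10⁻⁶ C)(7510 V) = -0.0412 J.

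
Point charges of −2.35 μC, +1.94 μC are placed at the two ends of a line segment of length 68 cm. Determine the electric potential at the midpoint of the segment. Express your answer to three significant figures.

-1.08×10⁴ V

The total potential is the scalar sum of each charge's contribution, V = Σ kqᵢ/rᵢ.
Each charge is 0.340 m from the midpoint.
V = k[(-2.35×10⁻⁶)/(0.340) + (1.94×10⁻⁶)/(0.340)] = -1.08×10⁴ V.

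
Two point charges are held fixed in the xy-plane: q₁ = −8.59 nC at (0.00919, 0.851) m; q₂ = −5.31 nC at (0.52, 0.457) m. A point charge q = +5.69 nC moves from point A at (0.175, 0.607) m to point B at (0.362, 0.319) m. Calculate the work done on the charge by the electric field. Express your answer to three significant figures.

The work done by the electric force is W_field = −ΔU = −q(V_B − V_A) = q(V_A − V_B).
At A: distances to the source charges are 0.295 m, 0.376 m; V_A = Σ kqᵢ/rᵢ = -389 V.
At B: distances to the source charges are 0.638 m, 0.210 m; V_B = Σ kqᵢ/rᵢ = -349 V.
ΔV = V_B − V_A = 40.1 V.
W_field = −qΔV = −(5.69×10⁻⁹ C)(40.1 V) = -2.28×10⁻⁷ J.

-2.28×10⁻⁷ J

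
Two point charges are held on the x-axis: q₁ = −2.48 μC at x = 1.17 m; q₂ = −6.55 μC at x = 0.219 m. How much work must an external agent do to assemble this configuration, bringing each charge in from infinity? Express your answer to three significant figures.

0.154 J

The assembly work is the sum of pairwise potential energies, U = Σ_{i<j} kqᵢqⱼ/rᵢⱼ.
Pair separations: r₁₂ = 0.951 m.
U = (0.154) = 0.154 J.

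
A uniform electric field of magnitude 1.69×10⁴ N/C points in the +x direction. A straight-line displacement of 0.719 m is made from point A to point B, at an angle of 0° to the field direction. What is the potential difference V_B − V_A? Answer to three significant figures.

Only the component of displacement along E changes the potential: ΔV = −E·d·cosθ.
ΔV = −(1.69×10⁴ V/m)(0.719 m)cos0° = -1.22×10⁴ V.

-1.22×10⁴ V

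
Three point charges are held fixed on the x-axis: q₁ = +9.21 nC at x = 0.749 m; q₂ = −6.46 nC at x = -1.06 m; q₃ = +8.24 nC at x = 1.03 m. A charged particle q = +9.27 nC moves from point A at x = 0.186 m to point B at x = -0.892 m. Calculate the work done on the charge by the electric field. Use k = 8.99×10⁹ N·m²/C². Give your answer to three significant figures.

The work done by the electric force is W_field = −ΔU = −q(V_B − V_A) = q(V_A − V_B).
At A: distances to the source charges are 0.563 m, 1.25 m, 0.844 m; V_A = Σ kqᵢ/rᵢ = 188 V.
At B: distances to the source charges are 1.64 m, 0.168 m, 1.92 m; V_B = Σ kqᵢ/rᵢ = -257 V.
ΔV = V_B − V_A = -445 V.
W_field = −qΔV = −(9.27×10⁻⁹ C)(-445 V) = 4.12×10⁻⁶ J.

4.12×10⁻⁶ J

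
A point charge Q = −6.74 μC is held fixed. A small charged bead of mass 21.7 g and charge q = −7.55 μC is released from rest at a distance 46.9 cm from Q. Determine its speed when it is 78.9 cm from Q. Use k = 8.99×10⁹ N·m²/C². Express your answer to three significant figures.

Only the electrostatic force acts, so mechanical energy is conserved: ½mv² = U₁ − U₂ = kQq(1/r₁ − 1/r₂).
U₁ − U₂ = (8.99×10⁹ N·m²/C²)(-6.74×10⁻⁶ C)(-7.55×10⁻⁶ C)(1/0.469 − 1/0.789) = 0.396 J.
v = √(2·0.396/0.0217) = 6.04 m/s.

6.04 m/s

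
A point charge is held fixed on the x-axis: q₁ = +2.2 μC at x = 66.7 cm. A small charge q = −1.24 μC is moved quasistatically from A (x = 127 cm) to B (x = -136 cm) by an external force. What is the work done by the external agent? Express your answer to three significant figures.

For quasistatic motion the external work equals the change in potential energy: W_ext = qΔV = q(V_B − V_A).
At A: distance to the source charge is 0.603 m; V_A = kq₁/r = 3.28×10⁴ V.
At B: distance to the source charge is 2.03 m; V_B = kq₁/r = 9760 V.
ΔV = V_B − V_A = -2.30×10⁴ V.
W_ext = qΔV = (-1.24×10⁻⁶ C)(-2.30×10⁴ V) = 0.0286 J.

0.0286 J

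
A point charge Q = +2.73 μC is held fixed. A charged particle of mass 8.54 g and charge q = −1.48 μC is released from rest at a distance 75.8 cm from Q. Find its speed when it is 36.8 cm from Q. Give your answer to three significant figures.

Only the electrostatic force acts, so mechanical energy is conserved: ½mv² = U₁ − U₂ = kQq(1/r₁ − 1/r₂).
U₁ − U₂ = (8.99×10⁹ N·m²/C²)(2.73×10⁻⁶ C)(-1.48×10⁻⁶ C)(1/0.758 − 1/0.368) = 0.0508 J.
v = √(2·0.0508/8.54×10⁻³) = 3.45 m/s.

3.45 m/s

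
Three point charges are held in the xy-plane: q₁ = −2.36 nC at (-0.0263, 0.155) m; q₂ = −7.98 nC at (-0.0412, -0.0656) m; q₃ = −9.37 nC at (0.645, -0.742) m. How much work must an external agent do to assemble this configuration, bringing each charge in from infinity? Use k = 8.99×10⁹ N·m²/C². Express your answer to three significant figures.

1.64×10⁻⁶ J

The work to assemble the configuration equals its total potential energy, U = Σ kqᵢqⱼ/rᵢⱼ over all pairs.
Pair separations: r₁₂ = 0.221 m, r₁₃ = 1.12 m, r₂₃ = 0.964 m.
U = (7.66×10⁻⁷) + (1.77×10⁻⁷) + (6.98×10⁻⁷) = 1.64×10⁻⁶ J.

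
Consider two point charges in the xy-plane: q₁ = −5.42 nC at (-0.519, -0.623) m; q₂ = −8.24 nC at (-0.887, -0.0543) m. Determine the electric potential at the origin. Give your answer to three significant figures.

The total potential is the scalar sum of each charge's contribution, V = Σ kqᵢ/rᵢ.
Distances from the field point to each charge: r₁ = 0.811 m, r₂ = 0.889 m.
V = k[(-5.42×10⁻⁹)/(0.811) + (-8.24×10⁻⁹)/(0.889)] = -143 V.

-143 V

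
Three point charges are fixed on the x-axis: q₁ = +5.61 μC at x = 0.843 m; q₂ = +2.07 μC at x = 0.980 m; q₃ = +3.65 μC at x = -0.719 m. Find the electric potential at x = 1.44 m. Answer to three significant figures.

Electric potential is a scalar, so the contributions from each charge add algebraically: V = Σ kqᵢ/rᵢ.
Distances from the field point to each charge: r₁ = 0.597 m, r₂ = 0.460 m, r₃ = 2.16 m.
V = k[(5.61×10⁻⁶)/(0.597) + (2.07×10⁻⁶)/(0.460) + (3.65×10⁻⁶)/(2.16)] = 1.40×10⁵ V.

1.40×10⁵ V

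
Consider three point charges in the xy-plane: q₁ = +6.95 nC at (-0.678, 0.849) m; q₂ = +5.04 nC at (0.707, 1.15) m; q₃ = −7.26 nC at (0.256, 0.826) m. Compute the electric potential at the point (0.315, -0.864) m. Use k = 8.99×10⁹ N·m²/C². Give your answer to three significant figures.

Electric potential is a scalar, so the contributions from each charge add algebraically: V = Σ kqᵢ/rᵢ.
Distances from the field point to each charge: r₁ = 1.98 m, r₂ = 2.05 m, r₃ = 1.69 m.
V = k[(6.95×10⁻⁹)/(1.98) + (5.04×10⁻⁹)/(2.05) + (-7.26×10⁻⁹)/(1.69)] = 15.0 V.

15.0 V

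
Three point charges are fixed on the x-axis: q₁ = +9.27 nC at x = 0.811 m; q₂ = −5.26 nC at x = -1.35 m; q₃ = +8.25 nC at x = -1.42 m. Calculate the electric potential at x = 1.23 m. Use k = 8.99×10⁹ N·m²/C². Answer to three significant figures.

Electric potential is a scalar, so the contributions from each charge add algebraically: V = Σ kqᵢ/rᵢ.
Distances from the field point to each charge: r₁ = 0.419 m, r₂ = 2.58 m, r₃ = 2.65 m.
V = k[(9.27×10⁻⁹)/(0.419) + (-5.26×10⁻⁹)/(2.58) + (8.25×10⁻⁹)/(2.65)] = 209 V.

209 V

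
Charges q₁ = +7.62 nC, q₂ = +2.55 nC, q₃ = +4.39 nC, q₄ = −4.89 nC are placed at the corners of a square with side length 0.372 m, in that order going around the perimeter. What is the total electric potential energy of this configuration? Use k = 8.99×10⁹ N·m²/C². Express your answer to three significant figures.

-3.21×10⁻⁷ J

The work to assemble the configuration equals its total potential energy, U = Σ kqᵢqⱼ/rᵢⱼ over all pairs.
The four side pairs have separation 0.372 m and the two diagonal pairs 0.526 m.
Summing all 6 pair terms gives U = -3.21×10⁻⁷ J.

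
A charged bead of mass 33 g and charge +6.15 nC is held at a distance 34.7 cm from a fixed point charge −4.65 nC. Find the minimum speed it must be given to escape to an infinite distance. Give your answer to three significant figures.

6.70×10⁻³ m/s

To just escape, total mechanical energy must reach zero at infinity: ½mv²_min + U = 0, so ½mv²_min = −U = |kQq|/r.
|U| = |kQq|/r = (8.99×10⁹ N·m²/C²)(4.65×10⁻⁹)(6.15×10⁻⁹)/(0.347) = 7.41×10⁻⁷ J.
v_min = √(2|U|/m) = √(2·7.41×10⁻⁷/0.0330) = 6.70×10⁻³ m/s.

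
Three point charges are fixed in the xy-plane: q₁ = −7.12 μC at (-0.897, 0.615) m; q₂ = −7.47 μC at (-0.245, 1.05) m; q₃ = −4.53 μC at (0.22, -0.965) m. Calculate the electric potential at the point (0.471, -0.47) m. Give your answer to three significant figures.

Electric potential is a scalar, so the contributions from each charge add algebraically: V = Σ kqᵢ/rᵢ.
Distances from the field point to each charge: r₁ = 1.75 m, r₂ = 1.68 m, r₃ = 0.555 m.
V = k[(-7.12×10⁻⁶)/(1.75) + (-7.47×10⁻⁶)/(1.68) + (-4.53×10⁻⁶)/(0.555)] = -1.50×10⁵ V.

-1.50×10⁵ V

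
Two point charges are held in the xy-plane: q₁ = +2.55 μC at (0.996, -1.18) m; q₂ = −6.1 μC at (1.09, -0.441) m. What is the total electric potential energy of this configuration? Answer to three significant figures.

-0.188 J

The work to assemble the configuration equals its total potential energy, U = Σ kqᵢqⱼ/rᵢⱼ over all pairs.
Pair separations: r₁₂ = 0.745 m.
U = (-0.188) = -0.188 J.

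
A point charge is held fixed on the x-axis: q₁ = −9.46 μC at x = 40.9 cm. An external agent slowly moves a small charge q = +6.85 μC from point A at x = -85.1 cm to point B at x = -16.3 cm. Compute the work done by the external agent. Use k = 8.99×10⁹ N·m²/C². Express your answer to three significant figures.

-0.556 J

For quasistatic motion the external work equals the change in potential energy: W_ext = qΔV = q(V_B − V_A).
At A: distance to the source charge is 1.26 m; V_A = kq₁/r = -6.75×10⁴ V.
At B: distance to the source charge is 0.572 m; V_B = kq₁/r = -1.49×10⁵ V.
ΔV = V_B − V_A = -8.12×10⁴ V.
W_ext = qΔV = (6.85×10⁻⁶ C)(-8.12×10⁴ V) = -0.556 J.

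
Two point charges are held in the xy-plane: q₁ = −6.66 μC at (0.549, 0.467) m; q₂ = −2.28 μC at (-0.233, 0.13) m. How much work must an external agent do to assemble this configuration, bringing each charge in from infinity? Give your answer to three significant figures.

The assembly work is the sum of pairwise potential energies, U = Σ_{i<j} kqᵢqⱼ/rᵢⱼ.
Pair separations: r₁₂ = 0.852 m.
U = (0.160) = 0.160 J.

0.160 J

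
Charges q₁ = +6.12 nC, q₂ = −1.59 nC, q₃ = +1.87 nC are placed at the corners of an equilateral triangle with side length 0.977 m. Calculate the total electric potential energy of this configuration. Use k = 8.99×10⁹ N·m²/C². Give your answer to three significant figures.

-1.16×10⁻⁸ J

The assembly work is the sum of pairwise potential energies, U = Σ_{i<j} kqᵢqⱼ/rᵢⱼ.
All three pair separations equal the side length, 0.977 m.
U = (-8.95×10⁻⁸) + (1.05×10⁻⁷) + (-2.74×10⁻⁸) = -1.16×10⁻⁸ J.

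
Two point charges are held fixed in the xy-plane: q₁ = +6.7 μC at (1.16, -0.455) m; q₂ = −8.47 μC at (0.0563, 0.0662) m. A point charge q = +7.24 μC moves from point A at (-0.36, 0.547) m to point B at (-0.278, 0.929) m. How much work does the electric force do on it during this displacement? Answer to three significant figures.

-0.250 J

The work done by the electric force is W_field = −ΔU = −q(V_B − V_A) = q(V_A − V_B).
At A: distances to the source charges are 1.82 m, 0.636 m; V_A = Σ kqᵢ/rᵢ = -8.66×10⁴ V.
At B: distances to the source charges are 2.00 m, 0.925 m; V_B = Σ kqᵢ/rᵢ = -5.21×10⁴ V.
ΔV = V_B − V_A = 3.45×10⁴ V.
W_field = −qΔV = −(7.24×10⁻⁶ C)(3.45×10⁴ V) = -0.250 J.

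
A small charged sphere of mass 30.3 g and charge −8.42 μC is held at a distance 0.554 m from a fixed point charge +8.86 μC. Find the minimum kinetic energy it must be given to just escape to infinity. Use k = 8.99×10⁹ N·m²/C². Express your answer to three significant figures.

1.21 J

To just escape, total mechanical energy must reach zero at infinity: ½mv²_min + U = 0, so ½mv²_min = −U = |kQq|/r.
|U| = |kQq|/r = (8.99×10⁹ N·m²/C²)(8.86×10⁻⁶)(8.42×10⁻⁶)/(0.554) = 1.21 J.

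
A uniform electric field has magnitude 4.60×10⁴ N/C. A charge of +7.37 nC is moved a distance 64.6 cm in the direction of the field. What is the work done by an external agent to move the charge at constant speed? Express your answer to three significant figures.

The potential change for a displacement 64.6 cm in the direction of the field is ΔV = −Ed = -2.97×10⁴ V.
W_ext = qΔV = -2.19×10⁻⁴ J.

-2.19×10⁻⁴ J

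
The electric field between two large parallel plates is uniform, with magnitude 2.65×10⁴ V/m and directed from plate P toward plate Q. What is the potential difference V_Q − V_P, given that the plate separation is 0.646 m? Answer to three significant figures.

-1.71×10⁴ V

In a uniform field, potential decreases in the direction of E: ΔV = −E·d for a displacement d parallel to E.
Going from P to Q is a displacement of 0.646 m along the field, so V_Q − V_P = −Ed = -1.71×10⁴ V.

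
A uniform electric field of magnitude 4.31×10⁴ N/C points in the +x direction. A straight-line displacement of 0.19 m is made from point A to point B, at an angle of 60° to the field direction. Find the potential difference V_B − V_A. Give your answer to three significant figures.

Only the component of displacement along E changes the potential: ΔV = −E·d·cosθ.
ΔV = −(4.31×10⁴ V/m)(0.190 m)cos60° = -4090 V.

-4090 V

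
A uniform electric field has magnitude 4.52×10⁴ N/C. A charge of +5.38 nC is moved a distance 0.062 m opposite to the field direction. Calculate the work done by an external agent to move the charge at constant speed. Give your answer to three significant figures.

1.51×10⁻⁵ J

The potential change for a displacement 0.062 m opposite to the field direction is ΔV = +Ed = 2800 V.
W_ext = qΔV = 1.51×10⁻⁵ J.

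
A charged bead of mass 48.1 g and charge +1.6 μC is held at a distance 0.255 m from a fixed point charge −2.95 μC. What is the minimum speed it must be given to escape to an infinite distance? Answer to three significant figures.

2.63 m/s

To just escape, total mechanical energy must reach zero at infinity: ½mv²_min + U = 0, so ½mv²_min = −U = |kQq|/r.
|U| = |kQq|/r = (8.99×10⁹ N·m²/C²)(2.95×10⁻⁶)(1.60×10⁻⁶)/(0.255) = 0.166 J.
v_min = √(2|U|/m) = √(2·0.166/0.0481) = 2.63 m/s.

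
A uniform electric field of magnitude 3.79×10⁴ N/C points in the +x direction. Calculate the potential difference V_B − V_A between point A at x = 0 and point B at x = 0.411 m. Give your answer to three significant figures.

-1.56×10⁴ V

In a uniform field, potential decreases in the direction of E: V_B − V_A = −E·Δx.
V_B − V_A = −(3.79×10⁴ V/m)(0.411 m) = -1.56×10⁴ V.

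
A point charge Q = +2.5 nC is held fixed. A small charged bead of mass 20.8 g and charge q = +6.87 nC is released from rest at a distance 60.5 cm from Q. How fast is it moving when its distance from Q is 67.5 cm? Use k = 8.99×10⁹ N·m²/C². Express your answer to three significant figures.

Only the electrostatic force acts, so mechanical energy is conserved: ½mv² = U₁ − U₂ = kQq(1/r₁ − 1/r₂).
U₁ − U₂ = (8.99×10⁹ N·m²/C²)(2.50×10⁻⁹ C)(6.87×10⁻⁹ C)(1/0.605 − 1/0.675) = 2.65×10⁻⁸ J.
v = √(2·2.65×10⁻⁸/0.0208) = 1.60×10⁻³ m/s.

1.60×10⁻³ m/s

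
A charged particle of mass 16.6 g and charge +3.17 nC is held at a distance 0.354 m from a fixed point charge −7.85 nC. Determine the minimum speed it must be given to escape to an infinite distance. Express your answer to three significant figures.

To just escape, total mechanical energy must reach zero at infinity: ½mv²_min + U = 0, so ½mv²_min = −U = |kQq|/r.
|U| = |kQq|/r = (8.99×10⁹ N·m²/C²)(7.85×10⁻⁹)(3.17×10⁻⁹)/(0.354) = 6.32×10⁻⁷ J.
v_min = √(2|U|/m) = √(2·6.32×10⁻⁷/0.0166) = 8.73×10⁻³ m/s.

8.73×10⁻³ m/s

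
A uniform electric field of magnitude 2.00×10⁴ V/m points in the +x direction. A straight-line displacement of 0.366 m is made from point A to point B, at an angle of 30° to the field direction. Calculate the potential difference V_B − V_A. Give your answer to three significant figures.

Only the component of displacement along E changes the potential: ΔV = −E·d·cosθ.
ΔV = −(2.00×10⁴ V/m)(0.366 m)cos30° = -6340 V.

-6340 V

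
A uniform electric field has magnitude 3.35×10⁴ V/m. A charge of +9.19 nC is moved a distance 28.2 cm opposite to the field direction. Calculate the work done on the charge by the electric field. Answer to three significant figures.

-8.68×10⁻⁵ J

The potential change for a displacement 28.2 cm opposite to the field direction is ΔV = +Ed = 9450 V.
W_field = −qΔV = -8.68×10⁻⁵ J.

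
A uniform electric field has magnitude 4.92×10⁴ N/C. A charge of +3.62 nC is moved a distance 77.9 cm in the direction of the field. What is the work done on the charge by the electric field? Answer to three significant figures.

1.39×10⁻⁴ J

The potential change for a displacement 77.9 cm in the direction of the field is ΔV = −Ed = -3.83×10⁴ V.
W_field = −qΔV = 1.39×10⁻⁴ J.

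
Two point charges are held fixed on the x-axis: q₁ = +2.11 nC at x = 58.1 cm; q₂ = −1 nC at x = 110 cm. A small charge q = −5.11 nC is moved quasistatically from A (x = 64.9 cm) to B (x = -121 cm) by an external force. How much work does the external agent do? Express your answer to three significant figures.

1.29×10⁻⁶ J

For quasistatic motion the external work equals the change in potential energy: W_ext = qΔV = q(V_B − V_A).
At A: distances to the source charges are 0.0680 m, 0.451 m; V_A = Σ kqᵢ/rᵢ = 259 V.
At B: distances to the source charges are 1.79 m, 2.31 m; V_B = Σ kqᵢ/rᵢ = 6.70 V.
ΔV = V_B − V_A = -252 V.
W_ext = qΔV = (-5.11×10⁻⁹ C)(-252 V) = 1.29×10⁻⁶ J.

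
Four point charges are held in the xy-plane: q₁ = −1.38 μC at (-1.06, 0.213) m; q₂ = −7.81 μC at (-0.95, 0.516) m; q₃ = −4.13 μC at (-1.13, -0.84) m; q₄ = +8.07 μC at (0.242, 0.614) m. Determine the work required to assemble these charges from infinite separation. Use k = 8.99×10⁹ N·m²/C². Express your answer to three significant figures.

-0.136 J

The assembly work is the sum of pairwise potential energies, U = Σ_{i<j} kqᵢqⱼ/rᵢⱼ.
Pair separations: r₁₂ = 0.322 m, r₁₃ = 1.06 m, r₁₄ = 1.36 m, r₂₃ = 1.37 m, r₂₄ = 1.20 m, r₃₄ = 2.00 m.
Summing all 6 pair terms gives U = -0.136 J.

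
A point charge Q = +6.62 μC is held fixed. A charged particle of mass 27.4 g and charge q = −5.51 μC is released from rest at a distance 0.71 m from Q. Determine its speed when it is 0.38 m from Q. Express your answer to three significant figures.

5.41 m/s

Only the electrostatic force acts, so mechanical energy is conserved: ½mv² = U₁ − U₂ = kQq(1/r₁ − 1/r₂).
U₁ − U₂ = (8.99×10⁹ N·m²/C²)(6.62×10⁻⁶ C)(-5.51×10⁻⁶ C)(1/0.710 − 1/0.380) = 0.401 J.
v = √(2·0.401/0.0274) = 5.41 m/s.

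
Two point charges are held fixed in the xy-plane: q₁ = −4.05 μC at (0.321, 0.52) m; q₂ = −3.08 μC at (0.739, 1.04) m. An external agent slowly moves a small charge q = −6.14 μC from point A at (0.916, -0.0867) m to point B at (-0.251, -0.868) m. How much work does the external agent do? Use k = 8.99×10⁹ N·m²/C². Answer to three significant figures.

-0.184 J

For quasistatic motion the external work equals the change in potential energy: W_ext = qΔV = q(V_B − V_A).
At A: distances to the source charges are 0.850 m, 1.14 m; V_A = Σ kqᵢ/rᵢ = -6.71×10⁴ V.
At B: distances to the source charges are 1.50 m, 2.15 m; V_B = Σ kqᵢ/rᵢ = -3.71×10⁴ V.
ΔV = V_B − V_A = 3.00×10⁴ V.
W_ext = qΔV = (-6.14×10⁻⁶ C)(3.00×10⁴ V) = -0.184 J.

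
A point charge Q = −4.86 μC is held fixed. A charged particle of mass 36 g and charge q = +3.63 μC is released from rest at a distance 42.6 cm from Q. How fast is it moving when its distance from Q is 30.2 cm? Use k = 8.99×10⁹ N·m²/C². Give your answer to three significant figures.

Only the electrostatic force acts, so mechanical energy is conserved: ½mv² = U₁ − U₂ = kQq(1/r₁ − 1/r₂).
U₁ − U₂ = (8.99×10⁹ N·m²/C²)(-4.86×10⁻⁶ C)(3.63×10⁻⁶ C)(1/0.426 − 1/0.302) = 0.153 J.
v = √(2·0.153/0.0360) = 2.91 m/s.

2.91 m/s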